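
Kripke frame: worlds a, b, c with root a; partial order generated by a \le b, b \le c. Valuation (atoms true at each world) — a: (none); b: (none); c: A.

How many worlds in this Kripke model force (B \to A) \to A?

a: does not force it — a \nVdash (B \to A) \to A: already at a itself, a \Vdash B \to A but a \nVdash A.
b: does not force it — b \nVdash (B \to A) \to A: already at b itself, b \Vdash B \to A but b \nVdash A.
c: forces it.
Worlds forcing the formula: {c}.

1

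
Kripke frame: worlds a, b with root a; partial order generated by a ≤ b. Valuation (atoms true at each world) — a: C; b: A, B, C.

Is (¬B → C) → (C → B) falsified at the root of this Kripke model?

Yes

a ⊮ (¬B → C) → (C → B): already at a itself, a ⊩ ¬B → C but a ⊮ C → B.
a ⊮ C → B: already at a itself, a ⊩ C but a ⊮ B.
a lacks atom B, so a ⊮ B.
So the root a does not force (¬B → C) → (C → B); the model is a countermodel.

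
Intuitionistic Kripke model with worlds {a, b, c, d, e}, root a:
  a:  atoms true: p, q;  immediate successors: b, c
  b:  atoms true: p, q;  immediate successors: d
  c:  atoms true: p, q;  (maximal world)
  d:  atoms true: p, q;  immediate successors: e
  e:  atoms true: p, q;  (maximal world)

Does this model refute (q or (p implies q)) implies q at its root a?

No

a forces (q or (p implies q)) implies q: every world accessible from a that forces q or (p implies q) (namely a, b, c, d, e) also forces q.
So the root a forces (q or (p implies q)) implies q; the model is not a countermodel.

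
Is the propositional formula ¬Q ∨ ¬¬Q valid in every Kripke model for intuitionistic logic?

No

This is the weak law of excluded middle, which is not intuitionistically valid.
A Kripke countermodel: worlds u, v, w; order generated by u ≤ v, u ≤ w; atoms true at each world — u:{}; v:{Q}; w:{}.
u ⊮ ¬Q ∨ ¬¬Q: neither disjunct is forced at u.
u ⊮ ¬Q since v is accessible from u and v ⊩ Q.
So the root u does not force the formula.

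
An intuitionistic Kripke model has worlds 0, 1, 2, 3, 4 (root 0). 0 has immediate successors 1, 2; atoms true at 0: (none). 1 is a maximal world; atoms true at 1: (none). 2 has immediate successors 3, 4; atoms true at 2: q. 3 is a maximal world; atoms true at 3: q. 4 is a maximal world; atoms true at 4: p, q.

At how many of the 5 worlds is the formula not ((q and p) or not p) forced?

0: does not force it — 0 does not force not ((q and p) or not p) since 1 is accessible from 0 and 1 forces (q and p) or not p.
1: does not force it.
2: does not force it.
3: does not force it.
4: does not force it.
Worlds forcing the formula: { }.

0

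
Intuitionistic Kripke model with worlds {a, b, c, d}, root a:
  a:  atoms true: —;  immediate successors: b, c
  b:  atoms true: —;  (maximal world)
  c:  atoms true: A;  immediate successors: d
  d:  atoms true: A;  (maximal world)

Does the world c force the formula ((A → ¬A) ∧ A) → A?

Yes

c ⊩ ((A → ¬A) ∧ A) → A vacuously: no world accessible from c forces the antecedent (A → ¬A) ∧ A.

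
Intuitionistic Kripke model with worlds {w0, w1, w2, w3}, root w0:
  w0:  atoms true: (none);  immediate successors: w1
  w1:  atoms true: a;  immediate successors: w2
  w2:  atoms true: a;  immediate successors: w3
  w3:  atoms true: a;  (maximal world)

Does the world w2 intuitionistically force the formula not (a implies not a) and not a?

No

w2 does not force not (a implies not a) and not a since w2 fails not a.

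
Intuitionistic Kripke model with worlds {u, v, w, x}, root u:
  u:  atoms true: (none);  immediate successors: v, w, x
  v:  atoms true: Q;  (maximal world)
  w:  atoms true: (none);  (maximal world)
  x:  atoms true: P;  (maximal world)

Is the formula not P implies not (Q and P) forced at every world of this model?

u forces not P implies not (Q and P): every world accessible from u that forces not P (namely v, w) also forces not (Q and P).
Since the root u forces not P implies not (Q and P) and forcing is persistent (monotone upward), every world forces it.

Yes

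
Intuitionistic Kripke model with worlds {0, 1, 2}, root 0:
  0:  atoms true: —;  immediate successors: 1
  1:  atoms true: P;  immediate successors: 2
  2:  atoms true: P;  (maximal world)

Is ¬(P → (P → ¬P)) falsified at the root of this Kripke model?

No

0 ⊩ ¬(P → (P → ¬P)): no world accessible from 0 forces P → (P → ¬P).
So the root 0 forces ¬(P → (P → ¬P)); the model is not a countermodel.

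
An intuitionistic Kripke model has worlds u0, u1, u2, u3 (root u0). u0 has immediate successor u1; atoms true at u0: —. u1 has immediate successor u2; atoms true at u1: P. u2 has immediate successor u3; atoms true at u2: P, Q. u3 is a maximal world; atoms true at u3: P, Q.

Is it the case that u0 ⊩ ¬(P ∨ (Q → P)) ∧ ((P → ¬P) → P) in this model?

No

u0 ⊮ ¬(P ∨ (Q → P)) ∧ ((P → ¬P) → P) since u0 fails ¬(P ∨ (Q → P)).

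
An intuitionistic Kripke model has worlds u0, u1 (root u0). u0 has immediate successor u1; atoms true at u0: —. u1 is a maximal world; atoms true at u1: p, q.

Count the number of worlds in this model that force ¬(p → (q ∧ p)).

0

u0: does not force it — u0 ⊮ ¬(p → (q ∧ p)) since u0 is accessible from u0 and u0 ⊩ p → (q ∧ p).
u1: does not force it — u1 ⊮ ¬(p → (q ∧ p)) since u1 is accessible from u1 and u1 ⊩ p → (q ∧ p).
Worlds forcing the formula: { }.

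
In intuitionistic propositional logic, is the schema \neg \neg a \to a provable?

No

This is double-negation elimination, which is not intuitionistically valid.
A Kripke countermodel: worlds u0, u1; order generated by u0 \le u1; atoms true at each world — u0:{}; u1:{a}.
u0 \nVdash \neg \neg a \to a: already at u0 itself, u0 \Vdash \neg \neg a but u0 \nVdash a.
u0 lacks atom a, so u0 \nVdash a.
So the root u0 does not force the formula.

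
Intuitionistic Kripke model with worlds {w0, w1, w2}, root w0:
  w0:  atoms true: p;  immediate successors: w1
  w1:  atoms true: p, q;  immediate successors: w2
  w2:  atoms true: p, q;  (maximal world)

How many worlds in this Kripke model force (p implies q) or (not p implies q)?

w0: forces it.
w1: forces it.
w2: forces it.
Worlds forcing the formula: {w0, w1, w2}.

3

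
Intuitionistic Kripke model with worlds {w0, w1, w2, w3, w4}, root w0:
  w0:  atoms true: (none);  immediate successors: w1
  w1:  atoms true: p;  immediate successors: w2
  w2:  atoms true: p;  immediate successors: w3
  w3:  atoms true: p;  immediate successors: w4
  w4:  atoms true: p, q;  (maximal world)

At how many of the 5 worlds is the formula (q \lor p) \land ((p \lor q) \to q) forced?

1

w0: does not force it — w0 \nVdash (q \lor p) \land ((p \lor q) \to q) since w0 fails q \lor p.
w1: does not force it — w1 \nVdash (q \lor p) \land ((p \lor q) \to q) since w1 fails (p \lor q) \to q.
w2: does not force it — w2 \nVdash (q \lor p) \land ((p \lor q) \to q) since w2 fails (p \lor q) \to q.
w3: does not force it.
w4: forces it.
Worlds forcing the formula: {w4}.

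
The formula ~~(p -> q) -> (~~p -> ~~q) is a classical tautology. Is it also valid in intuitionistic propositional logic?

This is the distribution of double negation over implication, which is intuitionistically derivable.
Assume ~~(p -> q) and ~~p; suppose ~q. Then p -> q would give ~p (by contraposition), contradicting ~~p; so ~(p -> q), contradicting ~~(p -> q). Hence ~~q.

Yes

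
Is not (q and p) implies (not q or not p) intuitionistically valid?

This is the constructively invalid direction of De Morgan's law for conjunction, which is not intuitionistically valid.
A Kripke countermodel: worlds u0, u1, u2; order generated by u0 <= u1, u0 <= u2; atoms true at each world — u0:{}; u1:{q}; u2:{p}.
u0 does not force not (q and p) implies (not q or not p): already at u0 itself, u0 forces not (q and p) but u0 does not force not q or not p.
u0 does not force not q or not p: neither disjunct is forced at u0.
u0 does not force not q since u1 is accessible from u0 and u1 forces q.
So the root u0 does not force the formula.

No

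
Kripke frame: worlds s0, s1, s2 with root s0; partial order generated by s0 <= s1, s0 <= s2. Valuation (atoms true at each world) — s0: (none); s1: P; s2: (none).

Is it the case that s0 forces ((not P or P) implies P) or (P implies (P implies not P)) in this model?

s0 does not force ((not P or P) implies P) or (P implies (P implies not P)): neither disjunct is forced at s0.
s0 does not force (not P or P) implies P: at the accessible world s2, s2 forces not P or P but s2 does not force P.
s2 lacks atom P, so s2 does not force P.

No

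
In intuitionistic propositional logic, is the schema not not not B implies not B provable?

This is triple-negation reduction, which is intuitionistically derivable.
Assume not not not B and suppose B. Then not not B (double-negation introduction), contradicting not not not B. So not B.

Yes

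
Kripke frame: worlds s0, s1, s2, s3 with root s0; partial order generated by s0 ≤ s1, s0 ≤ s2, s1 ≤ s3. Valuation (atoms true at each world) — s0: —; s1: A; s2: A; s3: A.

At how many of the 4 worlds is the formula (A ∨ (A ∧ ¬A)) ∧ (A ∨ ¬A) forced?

s0: does not force it — s0 ⊮ (A ∨ (A ∧ ¬A)) ∧ (A ∨ ¬A) since s0 fails A ∨ (A ∧ ¬A).
s1: forces it.
s2: forces it.
s3: forces it.
Worlds forcing the formula: {s1, s2, s3}.

3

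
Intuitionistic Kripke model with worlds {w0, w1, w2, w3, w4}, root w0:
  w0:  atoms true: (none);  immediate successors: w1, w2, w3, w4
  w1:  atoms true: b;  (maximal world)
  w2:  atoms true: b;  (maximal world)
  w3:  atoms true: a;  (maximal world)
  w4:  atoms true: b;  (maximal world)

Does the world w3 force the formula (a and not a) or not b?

Yes

w3 forces (a and not a) or not b via the disjunct not b.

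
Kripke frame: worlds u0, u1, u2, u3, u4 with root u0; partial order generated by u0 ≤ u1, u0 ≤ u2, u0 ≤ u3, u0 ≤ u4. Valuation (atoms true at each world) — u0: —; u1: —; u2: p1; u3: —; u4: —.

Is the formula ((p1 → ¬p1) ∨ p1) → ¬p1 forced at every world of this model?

No

Not every world: u0 ⊮ ((p1 → ¬p1) ∨ p1) → ¬p1.
u0 ⊮ ((p1 → ¬p1) ∨ p1) → ¬p1: at the accessible world u2, u2 ⊩ (p1 → ¬p1) ∨ p1 but u2 ⊮ ¬p1.
u2 ⊮ ¬p1 since u2 is accessible from u2 and u2 ⊩ p1.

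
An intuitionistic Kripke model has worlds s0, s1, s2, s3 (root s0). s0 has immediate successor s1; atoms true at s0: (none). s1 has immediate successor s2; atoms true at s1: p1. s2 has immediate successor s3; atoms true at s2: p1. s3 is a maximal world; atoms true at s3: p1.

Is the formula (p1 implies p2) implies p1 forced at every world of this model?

Yes

s0 forces (p1 implies p2) implies p1 vacuously: no world accessible from s0 forces the antecedent p1 implies p2.
Since the root s0 forces (p1 implies p2) implies p1 and forcing is persistent (monotone upward), every world forces it.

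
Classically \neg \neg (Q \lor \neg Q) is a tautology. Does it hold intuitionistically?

This is the double negation of excluded middle, which is intuitionistically derivable.
Assuming \neg (Q \lor \neg Q): from Q we'd get Q \lor \neg Q, so \neg Q; but then Q \lor \neg Q again — contradiction. Hence \neg \neg (Q \lor \neg Q).

Yes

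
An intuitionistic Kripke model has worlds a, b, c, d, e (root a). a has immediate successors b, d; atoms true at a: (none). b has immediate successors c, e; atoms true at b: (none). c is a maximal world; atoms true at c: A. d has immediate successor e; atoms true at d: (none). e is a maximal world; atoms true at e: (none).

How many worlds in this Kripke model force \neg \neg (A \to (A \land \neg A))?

a: does not force it — a \nVdash \neg \neg (A \to (A \land \neg A)) since c is accessible from a and c \Vdash \neg (A \to (A \land \neg A)).
b: does not force it — b \nVdash \neg \neg (A \to (A \land \neg A)) since c is accessible from b and c \Vdash \neg (A \to (A \land \neg A)).
c: does not force it — c \nVdash \neg \neg (A \to (A \land \neg A)) since c is accessible from c and c \Vdash \neg (A \to (A \land \neg A)).
d: forces it.
e: forces it.
Worlds forcing the formula: {d, e}.

2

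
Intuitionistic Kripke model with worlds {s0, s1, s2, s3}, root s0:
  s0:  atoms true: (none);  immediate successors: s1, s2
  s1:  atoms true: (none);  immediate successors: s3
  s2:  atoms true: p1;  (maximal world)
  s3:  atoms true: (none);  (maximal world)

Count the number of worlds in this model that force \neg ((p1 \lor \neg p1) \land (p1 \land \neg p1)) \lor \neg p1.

s0: forces it.
s1: forces it.
s2: forces it.
s3: forces it.
Worlds forcing the formula: {s0, s1, s2, s3}.

4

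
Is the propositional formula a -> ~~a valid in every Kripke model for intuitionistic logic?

Yes

This is double-negation introduction, which is intuitionistically derivable.
If a world forces a then every accessible world forces a (persistence), so none forces ~a; hence ~~a.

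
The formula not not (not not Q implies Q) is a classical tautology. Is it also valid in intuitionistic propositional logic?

This is the double negation of double-negation elimination, which is intuitionistically derivable.
By Glivenko's theorem the double negation of any classical propositional tautology is intuitionistically provable; not not Q implies Q is classically a tautology.

Yes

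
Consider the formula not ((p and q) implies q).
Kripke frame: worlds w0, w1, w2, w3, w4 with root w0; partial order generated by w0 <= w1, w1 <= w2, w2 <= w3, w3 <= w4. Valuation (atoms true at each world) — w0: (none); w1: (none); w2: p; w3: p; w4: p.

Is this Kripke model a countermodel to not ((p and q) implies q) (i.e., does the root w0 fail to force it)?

Yes

w0 does not force not ((p and q) implies q) since w0 is accessible from w0 and w0 forces (p and q) implies q.
w0 forces (p and q) implies q vacuously: no world accessible from w0 forces the antecedent p and q.
So the root w0 does not force not ((p and q) implies q); the model is a countermodel.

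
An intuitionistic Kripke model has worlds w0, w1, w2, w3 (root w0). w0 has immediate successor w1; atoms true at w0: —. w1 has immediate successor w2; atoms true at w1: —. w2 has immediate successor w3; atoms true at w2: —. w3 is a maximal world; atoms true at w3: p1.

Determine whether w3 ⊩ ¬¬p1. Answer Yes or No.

w3 ⊩ ¬¬p1: no world accessible from w3 forces ¬p1.

Yes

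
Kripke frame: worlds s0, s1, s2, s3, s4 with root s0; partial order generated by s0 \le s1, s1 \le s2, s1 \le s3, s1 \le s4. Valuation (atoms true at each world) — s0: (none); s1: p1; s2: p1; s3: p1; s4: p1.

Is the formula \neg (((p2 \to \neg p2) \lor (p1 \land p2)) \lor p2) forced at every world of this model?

Not every world: s0 \nVdash \neg (((p2 \to \neg p2) \lor (p1 \land p2)) \lor p2).
s0 \nVdash \neg (((p2 \to \neg p2) \lor (p1 \land p2)) \lor p2) since s0 is accessible from s0 and s0 \Vdash ((p2 \to \neg p2) \lor (p1 \land p2)) \lor p2.
s0 \Vdash ((p2 \to \neg p2) \lor (p1 \land p2)) \lor p2 via the disjunct (p2 \to \neg p2) \lor (p1 \land p2).

No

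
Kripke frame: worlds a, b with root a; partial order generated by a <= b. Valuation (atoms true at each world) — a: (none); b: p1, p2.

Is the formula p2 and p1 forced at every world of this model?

Not every world: a does not force p2 and p1.
a does not force p2 and p1 since a fails p2.

No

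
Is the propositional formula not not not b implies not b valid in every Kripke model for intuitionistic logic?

This is triple-negation reduction, which is intuitionistically derivable.
Assume not not not b and suppose b. Then not not b (double-negation introduction), contradicting not not not b. So not b.

Yes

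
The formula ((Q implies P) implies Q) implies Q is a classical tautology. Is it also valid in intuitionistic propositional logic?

This is Peirce's law, which is not intuitionistically valid.
A Kripke countermodel: worlds u0, u1; order generated by u0 <= u1; atoms true at each world — u0:{}; u1:{Q}.
u0 does not force ((Q implies P) implies Q) implies Q: already at u0 itself, u0 forces (Q implies P) implies Q but u0 does not force Q.
u0 lacks atom Q, so u0 does not force Q.
So the root u0 does not force the formula.

No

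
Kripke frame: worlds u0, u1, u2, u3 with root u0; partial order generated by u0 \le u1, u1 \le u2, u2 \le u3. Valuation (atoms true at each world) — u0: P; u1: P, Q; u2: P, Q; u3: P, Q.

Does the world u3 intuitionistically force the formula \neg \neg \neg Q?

u3 \nVdash \neg \neg \neg Q since u3 is accessible from u3 and u3 \Vdash \neg \neg Q.
u3 \Vdash \neg \neg Q: no world accessible from u3 forces \neg Q.

No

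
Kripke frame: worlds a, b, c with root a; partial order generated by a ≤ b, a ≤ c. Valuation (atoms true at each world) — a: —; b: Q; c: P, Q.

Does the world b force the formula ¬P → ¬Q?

No

b ⊮ ¬P → ¬Q: already at b itself, b ⊩ ¬P but b ⊮ ¬Q.
b ⊮ ¬Q since b is accessible from b and b ⊩ Q.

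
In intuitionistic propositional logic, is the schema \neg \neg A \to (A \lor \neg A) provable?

No

This is a variant of double-negation elimination (deriving excluded middle from double negation), which is not intuitionistically valid.
A Kripke countermodel: worlds u0, u1; order generated by u0 \le u1; atoms true at each world — u0:{}; u1:{A}.
u0 \nVdash \neg \neg A \to (A \lor \neg A): already at u0 itself, u0 \Vdash \neg \neg A but u0 \nVdash A \lor \neg A.
u0 \nVdash A \lor \neg A: neither disjunct is forced at u0.
u0 lacks atom A, so u0 \nVdash A.
So the root u0 does not force the formula.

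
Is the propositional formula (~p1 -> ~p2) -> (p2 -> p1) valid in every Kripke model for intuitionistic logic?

No

This is the converse of contraposition, which is not intuitionistically valid.
A Kripke countermodel: worlds s0, s1; order generated by s0 <= s1; atoms true at each world — s0:{p2}; s1:{p1,p2}.
s0 ||-/- (~p1 -> ~p2) -> (p2 -> p1): already at s0 itself, s0 ||- ~p1 -> ~p2 but s0 ||-/- p2 -> p1.
s0 ||-/- p2 -> p1: already at s0 itself, s0 ||- p2 but s0 ||-/- p1.
s0 lacks atom p1, so s0 ||-/- p1.
So the root s0 does not force the formula.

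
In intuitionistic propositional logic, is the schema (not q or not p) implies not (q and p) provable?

Yes

This is a constructively valid De Morgan direction (disjunction of negations to negated conjunction), which is intuitionistically derivable.
If not q holds at a world then no accessible world forces q, hence none forces q and p; likewise for not p.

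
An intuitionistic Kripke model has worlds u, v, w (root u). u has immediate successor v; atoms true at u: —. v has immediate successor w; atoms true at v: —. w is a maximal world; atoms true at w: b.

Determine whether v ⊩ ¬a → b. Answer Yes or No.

v ⊮ ¬a → b: already at v itself, v ⊩ ¬a but v ⊮ b.
v lacks atom b, so v ⊮ b.

No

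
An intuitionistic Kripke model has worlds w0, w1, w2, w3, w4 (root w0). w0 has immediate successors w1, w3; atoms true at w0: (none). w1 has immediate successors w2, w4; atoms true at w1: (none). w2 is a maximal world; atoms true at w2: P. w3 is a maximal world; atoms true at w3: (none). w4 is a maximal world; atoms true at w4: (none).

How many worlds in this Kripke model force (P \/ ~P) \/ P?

3

w0: does not force it — w0 ||-/- (P \/ ~P) \/ P: neither disjunct is forced at w0.
w1: does not force it — w1 ||-/- (P \/ ~P) \/ P: neither disjunct is forced at w1.
w2: forces it.
w3: forces it.
w4: forces it.
Worlds forcing the formula: {w2, w3, w4}.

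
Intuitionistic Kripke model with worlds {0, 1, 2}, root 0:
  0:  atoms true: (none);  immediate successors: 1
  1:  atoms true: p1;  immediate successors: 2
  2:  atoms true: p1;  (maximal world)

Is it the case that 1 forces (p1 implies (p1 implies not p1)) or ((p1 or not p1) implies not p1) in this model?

No

1 does not force (p1 implies (p1 implies not p1)) or ((p1 or not p1) implies not p1): neither disjunct is forced at 1.
1 does not force p1 implies (p1 implies not p1): already at 1 itself, 1 forces p1 but 1 does not force p1 implies not p1.
1 does not force p1 implies not p1: already at 1 itself, 1 forces p1 but 1 does not force not p1.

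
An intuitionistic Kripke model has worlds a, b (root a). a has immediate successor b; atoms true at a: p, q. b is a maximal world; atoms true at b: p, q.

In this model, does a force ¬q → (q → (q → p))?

Yes

a ⊩ ¬q → (q → (q → p)) vacuously: no world accessible from a forces the antecedent ¬q.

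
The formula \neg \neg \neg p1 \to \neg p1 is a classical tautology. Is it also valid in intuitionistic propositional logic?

Yes

This is triple-negation reduction, which is intuitionistically derivable.
Assume \neg \neg \neg p1 and suppose p1. Then \neg \neg p1 (double-negation introduction), contradicting \neg \neg \neg p1. So \neg p1.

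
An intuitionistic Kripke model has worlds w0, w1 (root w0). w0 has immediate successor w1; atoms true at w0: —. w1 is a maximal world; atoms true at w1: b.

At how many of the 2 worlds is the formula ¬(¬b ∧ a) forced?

w0: forces it.
w1: forces it.
Worlds forcing the formula: {w0, w1}.

2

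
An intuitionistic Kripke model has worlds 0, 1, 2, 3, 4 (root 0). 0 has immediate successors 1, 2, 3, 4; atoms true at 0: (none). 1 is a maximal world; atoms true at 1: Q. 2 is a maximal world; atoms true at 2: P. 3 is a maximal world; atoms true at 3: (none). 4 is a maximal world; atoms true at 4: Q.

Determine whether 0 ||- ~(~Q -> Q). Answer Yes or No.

No

0 ||-/- ~(~Q -> Q) since 1 is accessible from 0 and 1 ||- ~Q -> Q.
1 ||- ~Q -> Q vacuously: no world accessible from 1 forces the antecedent ~Q.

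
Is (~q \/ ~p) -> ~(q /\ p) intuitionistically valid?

Yes

This is a constructively valid De Morgan direction (disjunction of negations to negated conjunction), which is intuitionistically derivable.
If ~q holds at a world then no accessible world forces q, hence none forces q /\ p; likewise for ~p.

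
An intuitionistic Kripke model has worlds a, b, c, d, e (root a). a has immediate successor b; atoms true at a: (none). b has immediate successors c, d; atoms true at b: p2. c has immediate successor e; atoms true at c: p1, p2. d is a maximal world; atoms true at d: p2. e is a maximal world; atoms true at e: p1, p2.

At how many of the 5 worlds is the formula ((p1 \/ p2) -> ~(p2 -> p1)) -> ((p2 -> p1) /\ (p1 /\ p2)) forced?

2

a: does not force it — a ||-/- ((p1 \/ p2) -> ~(p2 -> p1)) -> ((p2 -> p1) /\ (p1 /\ p2)): at the accessible world d, d ||- (p1 \/ p2) -> ~(p2 -> p1) but d ||-/- (p2 -> p1) /\ (p1 /\ p2).
b: does not force it — b ||-/- ((p1 \/ p2) -> ~(p2 -> p1)) -> ((p2 -> p1) /\ (p1 /\ p2)): at the accessible world d, d ||- (p1 \/ p2) -> ~(p2 -> p1) but d ||-/- (p2 -> p1) /\ (p1 /\ p2).
c: forces it.
d: does not force it.
e: forces it.
Worlds forcing the formula: {c, e}.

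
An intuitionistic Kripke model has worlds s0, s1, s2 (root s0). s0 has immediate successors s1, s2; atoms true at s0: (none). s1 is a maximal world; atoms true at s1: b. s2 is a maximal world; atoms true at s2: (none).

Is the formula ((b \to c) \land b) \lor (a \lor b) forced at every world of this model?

No

Not every world: s0 \nVdash ((b \to c) \land b) \lor (a \lor b).
s0 \nVdash ((b \to c) \land b) \lor (a \lor b): neither disjunct is forced at s0.
s0 \nVdash (b \to c) \land b since s0 fails b \to c.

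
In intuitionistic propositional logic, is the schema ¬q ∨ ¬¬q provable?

No

This is the weak law of excluded middle, which is not intuitionistically valid.
A Kripke countermodel: worlds 0, 1, 2; order generated by 0 ≤ 1, 0 ≤ 2; atoms true at each world — 0:{}; 1:{q}; 2:{}.
0 ⊮ ¬q ∨ ¬¬q: neither disjunct is forced at 0.
0 ⊮ ¬q since 1 is accessible from 0 and 1 ⊩ q.
So the root 0 does not force the formula.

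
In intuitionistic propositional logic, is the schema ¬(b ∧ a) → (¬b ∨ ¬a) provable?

No

This is the constructively invalid direction of De Morgan's law for conjunction, which is not intuitionistically valid.
A Kripke countermodel: worlds s0, s1, s2; order generated by s0 ≤ s1, s0 ≤ s2; atoms true at each world — s0:{}; s1:{b}; s2:{a}.
s0 ⊮ ¬(b ∧ a) → (¬b ∨ ¬a): already at s0 itself, s0 ⊩ ¬(b ∧ a) but s0 ⊮ ¬b ∨ ¬a.
s0 ⊮ ¬b ∨ ¬a: neither disjunct is forced at s0.
s0 ⊮ ¬b since s1 is accessible from s0 and s1 ⊩ b.
So the root s0 does not force the formula.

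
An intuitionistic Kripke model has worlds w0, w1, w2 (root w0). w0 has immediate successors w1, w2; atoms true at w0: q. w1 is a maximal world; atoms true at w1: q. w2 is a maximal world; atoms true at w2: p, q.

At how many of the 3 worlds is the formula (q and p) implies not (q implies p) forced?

w0: does not force it — w0 does not force (q and p) implies not (q implies p): at the accessible world w2, w2 forces q and p but w2 does not force not (q implies p).
w1: forces it.
w2: does not force it — w2 does not force (q and p) implies not (q implies p): already at w2 itself, w2 forces q and p but w2 does not force not (q implies p).
Worlds forcing the formula: {w1}.

1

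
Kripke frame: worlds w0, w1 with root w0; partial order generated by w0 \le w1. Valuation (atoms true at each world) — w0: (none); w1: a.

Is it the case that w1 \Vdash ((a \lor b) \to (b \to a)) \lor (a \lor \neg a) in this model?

w1 \Vdash ((a \lor b) \to (b \to a)) \lor (a \lor \neg a) via the disjunct (a \lor b) \to (b \to a).

Yes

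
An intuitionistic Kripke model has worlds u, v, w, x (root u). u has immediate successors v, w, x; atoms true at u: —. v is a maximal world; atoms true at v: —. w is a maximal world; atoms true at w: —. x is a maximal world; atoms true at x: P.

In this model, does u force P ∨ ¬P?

No

u ⊮ P ∨ ¬P: neither disjunct is forced at u.
u lacks atom P, so u ⊮ P.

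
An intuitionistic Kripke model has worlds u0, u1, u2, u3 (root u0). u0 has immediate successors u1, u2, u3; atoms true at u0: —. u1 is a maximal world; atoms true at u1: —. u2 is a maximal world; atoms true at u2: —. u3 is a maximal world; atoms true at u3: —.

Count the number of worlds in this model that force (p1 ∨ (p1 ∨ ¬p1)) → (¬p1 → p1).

u0: does not force it — u0 ⊮ (p1 ∨ (p1 ∨ ¬p1)) → (¬p1 → p1): already at u0 itself, u0 ⊩ p1 ∨ (p1 ∨ ¬p1) but u0 ⊮ ¬p1 → p1.
u1: does not force it — u1 ⊮ (p1 ∨ (p1 ∨ ¬p1)) → (¬p1 → p1): already at u1 itself, u1 ⊩ p1 ∨ (p1 ∨ ¬p1) but u1 ⊮ ¬p1 → p1.
u2: does not force it.
u3: does not force it.
Worlds forcing the formula: { }.

0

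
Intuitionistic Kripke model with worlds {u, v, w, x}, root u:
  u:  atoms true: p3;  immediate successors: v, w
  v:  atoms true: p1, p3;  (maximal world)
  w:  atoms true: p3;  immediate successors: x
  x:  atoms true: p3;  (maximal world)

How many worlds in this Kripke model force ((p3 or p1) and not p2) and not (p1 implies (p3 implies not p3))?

1

u: does not force it — u does not force ((p3 or p1) and not p2) and not (p1 implies (p3 implies not p3)) since u fails not (p1 implies (p3 implies not p3)).
v: forces it.
w: does not force it.
x: does not force it.
Worlds forcing the formula: {v}.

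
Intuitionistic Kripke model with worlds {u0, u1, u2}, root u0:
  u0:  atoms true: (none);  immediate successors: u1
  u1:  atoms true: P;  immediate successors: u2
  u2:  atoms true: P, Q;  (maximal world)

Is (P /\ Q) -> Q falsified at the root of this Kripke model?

u0 ||- (P /\ Q) -> Q: every world accessible from u0 that forces P /\ Q (namely u2) also forces Q.
So the root u0 forces (P /\ Q) -> Q; the model is not a countermodel.

No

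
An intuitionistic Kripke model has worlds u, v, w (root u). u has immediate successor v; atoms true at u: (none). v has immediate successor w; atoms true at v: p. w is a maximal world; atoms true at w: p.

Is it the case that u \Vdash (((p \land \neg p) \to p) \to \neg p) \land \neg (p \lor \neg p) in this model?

u \nVdash (((p \land \neg p) \to p) \to \neg p) \land \neg (p \lor \neg p) since u fails ((p \land \neg p) \to p) \to \neg p.

No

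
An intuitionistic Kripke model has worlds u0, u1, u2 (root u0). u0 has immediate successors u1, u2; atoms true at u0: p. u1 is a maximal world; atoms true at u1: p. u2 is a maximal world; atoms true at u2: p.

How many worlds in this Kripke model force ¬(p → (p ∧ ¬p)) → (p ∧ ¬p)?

u0: does not force it — u0 ⊮ ¬(p → (p ∧ ¬p)) → (p ∧ ¬p): already at u0 itself, u0 ⊩ ¬(p → (p ∧ ¬p)) but u0 ⊮ p ∧ ¬p.
u1: does not force it — u1 ⊮ ¬(p → (p ∧ ¬p)) → (p ∧ ¬p): already at u1 itself, u1 ⊩ ¬(p → (p ∧ ¬p)) but u1 ⊮ p ∧ ¬p.
u2: does not force it.
Worlds forcing the formula: { }.

0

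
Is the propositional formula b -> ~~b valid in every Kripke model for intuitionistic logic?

This is double-negation introduction, which is intuitionistically derivable.
If a world forces b then every accessible world forces b (persistence), so none forces ~b; hence ~~b.

Yes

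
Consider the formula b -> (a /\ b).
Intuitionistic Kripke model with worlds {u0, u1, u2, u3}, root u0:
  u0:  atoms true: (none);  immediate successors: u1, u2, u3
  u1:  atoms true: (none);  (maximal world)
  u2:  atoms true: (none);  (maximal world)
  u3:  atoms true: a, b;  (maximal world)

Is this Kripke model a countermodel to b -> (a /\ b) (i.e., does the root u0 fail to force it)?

No

u0 ||- b -> (a /\ b): every world accessible from u0 that forces b (namely u3) also forces a /\ b.
So the root u0 forces b -> (a /\ b); the model is not a countermodel.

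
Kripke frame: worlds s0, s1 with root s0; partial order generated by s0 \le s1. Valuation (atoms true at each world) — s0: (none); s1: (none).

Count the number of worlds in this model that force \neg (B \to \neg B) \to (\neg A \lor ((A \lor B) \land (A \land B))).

s0: forces it.
s1: forces it.
Worlds forcing the formula: {s0, s1}.

2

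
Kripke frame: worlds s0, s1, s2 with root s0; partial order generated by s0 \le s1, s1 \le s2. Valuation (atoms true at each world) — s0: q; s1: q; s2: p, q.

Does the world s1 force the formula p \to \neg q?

s1 \nVdash p \to \neg q: at the accessible world s2, s2 \Vdash p but s2 \nVdash \neg q.
s2 \nVdash \neg q since s2 is accessible from s2 and s2 \Vdash q.

No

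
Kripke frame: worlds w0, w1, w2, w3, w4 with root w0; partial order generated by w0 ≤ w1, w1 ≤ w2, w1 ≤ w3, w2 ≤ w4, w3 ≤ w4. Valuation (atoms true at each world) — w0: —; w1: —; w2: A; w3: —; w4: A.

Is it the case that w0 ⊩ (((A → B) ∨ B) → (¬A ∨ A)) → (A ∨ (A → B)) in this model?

No

w0 ⊮ (((A → B) ∨ B) → (¬A ∨ A)) → (A ∨ (A → B)): already at w0 itself, w0 ⊩ ((A → B) ∨ B) → (¬A ∨ A) but w0 ⊮ A ∨ (A → B).
w0 ⊮ A ∨ (A → B): neither disjunct is forced at w0.
w0 lacks atom A, so w0 ⊮ A.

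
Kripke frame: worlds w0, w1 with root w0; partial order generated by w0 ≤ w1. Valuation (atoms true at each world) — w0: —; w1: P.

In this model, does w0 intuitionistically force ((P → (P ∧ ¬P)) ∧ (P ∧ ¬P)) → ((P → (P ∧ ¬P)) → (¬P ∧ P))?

w0 ⊩ ((P → (P ∧ ¬P)) ∧ (P ∧ ¬P)) → ((P → (P ∧ ¬P)) → (¬P ∧ P)) vacuously: no world accessible from w0 forces the antecedent (P → (P ∧ ¬P)) ∧ (P ∧ ¬P).

Yes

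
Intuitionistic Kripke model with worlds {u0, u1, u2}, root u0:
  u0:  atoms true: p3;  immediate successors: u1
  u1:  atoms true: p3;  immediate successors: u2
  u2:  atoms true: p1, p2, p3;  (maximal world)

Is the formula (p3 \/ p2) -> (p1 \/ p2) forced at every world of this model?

No

Not every world: u0 ||-/- (p3 \/ p2) -> (p1 \/ p2).
u0 ||-/- (p3 \/ p2) -> (p1 \/ p2): already at u0 itself, u0 ||- p3 \/ p2 but u0 ||-/- p1 \/ p2.
u0 ||-/- p1 \/ p2: neither disjunct is forced at u0.
u0 lacks atom p1, so u0 ||-/- p1.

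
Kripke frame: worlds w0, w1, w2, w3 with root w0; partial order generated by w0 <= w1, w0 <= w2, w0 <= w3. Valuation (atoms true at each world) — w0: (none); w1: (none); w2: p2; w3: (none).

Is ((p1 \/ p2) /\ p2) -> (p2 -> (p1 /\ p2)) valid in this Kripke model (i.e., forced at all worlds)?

Not every world: w0 ||-/- ((p1 \/ p2) /\ p2) -> (p2 -> (p1 /\ p2)).
w0 ||-/- ((p1 \/ p2) /\ p2) -> (p2 -> (p1 /\ p2)): at the accessible world w2, w2 ||- (p1 \/ p2) /\ p2 but w2 ||-/- p2 -> (p1 /\ p2).
w2 ||-/- p2 -> (p1 /\ p2): already at w2 itself, w2 ||- p2 but w2 ||-/- p1 /\ p2.
w2 ||-/- p1 /\ p2 since w2 fails p1.

No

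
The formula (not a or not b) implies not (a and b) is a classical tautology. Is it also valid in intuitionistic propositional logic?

This is a constructively valid De Morgan direction (disjunction of negations to negated conjunction), which is intuitionistically derivable.
If not a holds at a world then no accessible world forces a, hence none forces a and b; likewise for not b.

Yes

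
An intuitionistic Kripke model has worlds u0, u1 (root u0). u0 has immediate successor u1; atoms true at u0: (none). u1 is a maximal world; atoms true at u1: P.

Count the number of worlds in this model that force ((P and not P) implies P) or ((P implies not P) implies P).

2

u0: forces it.
u1: forces it.
Worlds forcing the formula: {u0, u1}.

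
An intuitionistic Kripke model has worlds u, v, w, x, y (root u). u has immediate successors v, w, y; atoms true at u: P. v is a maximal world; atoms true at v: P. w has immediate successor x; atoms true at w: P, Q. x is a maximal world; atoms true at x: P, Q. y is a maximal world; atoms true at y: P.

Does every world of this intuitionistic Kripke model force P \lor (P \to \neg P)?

u \Vdash P \lor (P \to \neg P) via the disjunct P.
Since the root u forces P \lor (P \to \neg P) and forcing is persistent (monotone upward), every world forces it.

Yes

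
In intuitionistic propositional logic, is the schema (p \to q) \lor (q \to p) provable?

This is the Gödel–Dummett linearity axiom, which is not intuitionistically valid.
A Kripke countermodel: worlds a, b, c; order generated by a \le b, a \le c; atoms true at each world — a:{}; b:{p}; c:{q}.
a \nVdash (p \to q) \lor (q \to p): neither disjunct is forced at a.
a \nVdash p \to q: at the accessible world b, b \Vdash p but b \nVdash q.
b lacks atom q, so b \nVdash q.
So the root a does not force the formula.

No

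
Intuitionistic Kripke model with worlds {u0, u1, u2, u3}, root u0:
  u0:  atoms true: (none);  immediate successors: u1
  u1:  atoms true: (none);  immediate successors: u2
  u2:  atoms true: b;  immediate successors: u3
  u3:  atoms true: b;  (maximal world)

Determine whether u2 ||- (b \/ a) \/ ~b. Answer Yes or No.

u2 ||- (b \/ a) \/ ~b via the disjunct b \/ a.

Yes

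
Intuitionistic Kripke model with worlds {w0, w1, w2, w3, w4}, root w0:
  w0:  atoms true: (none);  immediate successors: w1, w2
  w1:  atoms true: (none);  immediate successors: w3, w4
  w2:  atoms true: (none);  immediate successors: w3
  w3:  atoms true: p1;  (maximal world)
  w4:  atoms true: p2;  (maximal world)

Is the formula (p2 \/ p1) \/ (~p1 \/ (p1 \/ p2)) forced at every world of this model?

Not every world: w0 ||-/- (p2 \/ p1) \/ (~p1 \/ (p1 \/ p2)).
w0 ||-/- (p2 \/ p1) \/ (~p1 \/ (p1 \/ p2)): neither disjunct is forced at w0.
w0 ||-/- p2 \/ p1: neither disjunct is forced at w0.

No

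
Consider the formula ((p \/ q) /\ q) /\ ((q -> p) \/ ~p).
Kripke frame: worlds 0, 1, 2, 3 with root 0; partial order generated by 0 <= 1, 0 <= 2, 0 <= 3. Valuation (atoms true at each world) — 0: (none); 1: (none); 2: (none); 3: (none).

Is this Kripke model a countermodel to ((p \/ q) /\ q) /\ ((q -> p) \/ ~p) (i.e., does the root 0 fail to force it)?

Yes

0 ||-/- ((p \/ q) /\ q) /\ ((q -> p) \/ ~p) since 0 fails (p \/ q) /\ q.
So the root 0 does not force ((p \/ q) /\ q) /\ ((q -> p) \/ ~p); the model is a countermodel.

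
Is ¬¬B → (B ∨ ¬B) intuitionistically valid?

No

This is a variant of double-negation elimination (deriving excluded middle from double negation), which is not intuitionistically valid.
A Kripke countermodel: worlds 0, 1; order generated by 0 ≤ 1; atoms true at each world — 0:{}; 1:{B}.
0 ⊮ ¬¬B → (B ∨ ¬B): already at 0 itself, 0 ⊩ ¬¬B but 0 ⊮ B ∨ ¬B.
0 ⊮ B ∨ ¬B: neither disjunct is forced at 0.
0 lacks atom B, so 0 ⊮ B.
So the root 0 does not force the formula.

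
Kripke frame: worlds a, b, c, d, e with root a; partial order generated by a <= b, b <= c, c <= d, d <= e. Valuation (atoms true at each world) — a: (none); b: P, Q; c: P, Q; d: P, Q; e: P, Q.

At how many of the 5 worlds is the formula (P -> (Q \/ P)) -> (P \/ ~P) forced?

4

a: does not force it — a ||-/- (P -> (Q \/ P)) -> (P \/ ~P): already at a itself, a ||- P -> (Q \/ P) but a ||-/- P \/ ~P.
b: forces it.
c: forces it.
d: forces it.
e: forces it.
Worlds forcing the formula: {b, c, d, e}.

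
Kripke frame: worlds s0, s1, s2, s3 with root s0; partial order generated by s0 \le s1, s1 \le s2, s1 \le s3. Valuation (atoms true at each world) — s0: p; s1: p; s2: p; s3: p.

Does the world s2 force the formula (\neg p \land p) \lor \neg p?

s2 \nVdash (\neg p \land p) \lor \neg p: neither disjunct is forced at s2.
s2 \nVdash \neg p \land p since s2 fails \neg p.

No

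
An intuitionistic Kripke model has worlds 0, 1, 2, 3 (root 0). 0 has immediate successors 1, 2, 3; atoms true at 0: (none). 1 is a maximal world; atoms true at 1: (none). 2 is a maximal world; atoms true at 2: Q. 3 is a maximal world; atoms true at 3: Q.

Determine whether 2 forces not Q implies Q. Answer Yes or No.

2 forces not Q implies Q vacuously: no world accessible from 2 forces the antecedent not Q.

Yes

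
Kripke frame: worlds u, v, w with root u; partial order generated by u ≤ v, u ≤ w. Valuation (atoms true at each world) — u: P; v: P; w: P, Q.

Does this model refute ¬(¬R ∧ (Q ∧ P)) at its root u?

u ⊮ ¬(¬R ∧ (Q ∧ P)) since w is accessible from u and w ⊩ ¬R ∧ (Q ∧ P).
w ⊩ ¬R ∧ (Q ∧ P) since w forces both conjuncts.
So the root u does not force ¬(¬R ∧ (Q ∧ P)); the model is a countermodel.

Yes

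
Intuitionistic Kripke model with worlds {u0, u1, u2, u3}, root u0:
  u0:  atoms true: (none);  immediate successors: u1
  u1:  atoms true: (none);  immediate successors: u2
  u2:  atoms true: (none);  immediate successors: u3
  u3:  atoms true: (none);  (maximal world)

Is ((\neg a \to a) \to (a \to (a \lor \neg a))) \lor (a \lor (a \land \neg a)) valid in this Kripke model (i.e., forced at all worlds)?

Yes

u0 \Vdash ((\neg a \to a) \to (a \to (a \lor \neg a))) \lor (a \lor (a \land \neg a)) via the disjunct (\neg a \to a) \to (a \to (a \lor \neg a)).
Since the root u0 forces ((\neg a \to a) \to (a \to (a \lor \neg a))) \lor (a \lor (a \land \neg a)) and forcing is persistent (monotone upward), every world forces it.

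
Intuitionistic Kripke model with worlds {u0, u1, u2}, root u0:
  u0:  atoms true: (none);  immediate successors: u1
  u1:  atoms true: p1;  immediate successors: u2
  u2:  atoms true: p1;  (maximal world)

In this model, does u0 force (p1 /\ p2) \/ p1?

u0 ||-/- (p1 /\ p2) \/ p1: neither disjunct is forced at u0.
u0 ||-/- p1 /\ p2 since u0 fails p1.

No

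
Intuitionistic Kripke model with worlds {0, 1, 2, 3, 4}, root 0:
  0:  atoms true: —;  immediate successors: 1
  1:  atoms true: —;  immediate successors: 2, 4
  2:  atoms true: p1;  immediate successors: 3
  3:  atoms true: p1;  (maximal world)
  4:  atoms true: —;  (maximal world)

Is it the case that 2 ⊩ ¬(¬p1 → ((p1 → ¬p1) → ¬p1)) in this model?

2 ⊮ ¬(¬p1 → ((p1 → ¬p1) → ¬p1)) since 2 is accessible from 2 and 2 ⊩ ¬p1 → ((p1 → ¬p1) → ¬p1).
2 ⊩ ¬p1 → ((p1 → ¬p1) → ¬p1) vacuously: no world accessible from 2 forces the antecedent ¬p1.

No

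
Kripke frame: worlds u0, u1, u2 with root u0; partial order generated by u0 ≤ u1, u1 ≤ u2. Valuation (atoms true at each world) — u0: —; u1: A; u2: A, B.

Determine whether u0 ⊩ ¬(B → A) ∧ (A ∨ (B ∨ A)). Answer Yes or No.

No

u0 ⊮ ¬(B → A) ∧ (A ∨ (B ∨ A)) since u0 fails ¬(B → A).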